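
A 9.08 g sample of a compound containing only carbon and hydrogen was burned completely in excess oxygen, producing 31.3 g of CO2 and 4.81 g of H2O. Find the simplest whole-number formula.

mol C = 31.3 / 44.01 = 0.7112; mass C = 0.7112 × 12.01 = 8.542 g
mol H = 2 × (4.81 / 18.02) = 0.5339; mass H = 0.5339 × 1.008 = 0.5381 g
Divide by the smallest (0.5339 mol H): C 1.332, H 1.000
Scaling by 3: C 4.00, H 3.00 → C4H3

C4H3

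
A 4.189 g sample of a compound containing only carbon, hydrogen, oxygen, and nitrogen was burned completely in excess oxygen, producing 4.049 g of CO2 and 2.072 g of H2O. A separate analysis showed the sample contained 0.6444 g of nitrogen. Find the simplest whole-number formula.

C2H5NO3

mol C = 4.049 / 44.01 = 0.09200; mass C = 0.09200 × 12.01 = 1.105 g
mol H = 2 × (2.072 / 18.02) = 0.2300; mass H = 0.2300 × 1.008 = 0.2318 g
mol N = 0.6444 / 14.01 = 0.04600
mass O = 4.189 − (1.981) = 2.208 g → mol O = 0.1380
Ratios (÷ 0.046): C 2.000, H 5.000, N 1.000, O 3.000
Ratio ≈ 2:5:1:3, so the empirical formula is C2H5NO3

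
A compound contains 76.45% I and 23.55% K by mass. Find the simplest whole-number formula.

IK

Assume 100 g: 76.45 g I, 23.55 g K.
n(I) = 76.45/126.90 = 0.6024, n(K) = 23.55/39.10 = 0.6023
Ratios (÷ 0.6023): I 1.000, K 1.000
Ratio ≈ 1:1, so the empirical formula is IK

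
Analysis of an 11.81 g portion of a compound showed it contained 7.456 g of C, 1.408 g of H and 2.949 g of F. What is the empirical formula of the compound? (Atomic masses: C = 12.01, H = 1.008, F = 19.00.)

C4H9F

n(C) = 7.456/12.01 = 0.6208, n(H) = 1.408/1.008 = 1.397, n(F) = 2.949/19.00 = 0.1552
Divide by the smallest (0.1552 mol F): C 4.000, H 9.000, F 1.000
Ratio ≈ 4:9:1, so the empirical formula is C4H9F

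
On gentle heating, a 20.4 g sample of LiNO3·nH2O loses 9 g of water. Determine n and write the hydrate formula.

Mass of anhydrous LiNO3 = 20.4 − 9 = 11.4 g
mol H2O = 9 / 18.02 = 0.4994
Molar mass of LiNO3 = 68.95 g/mol → mol LiNO3 = 11.4 / 68.95 = 0.1653
n = 0.4994 / 0.1653 = 3.02 ≈ 3 → LiNO3·3H2O

LiNO3·3H2O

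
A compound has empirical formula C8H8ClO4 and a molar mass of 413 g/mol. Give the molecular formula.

C16H16Cl2O8

Empirical-formula mass = 203.59 g/mol
n = 413 / 203.59 = 2.03 ≈ 2
Molecular formula = (C8H8ClO4)2 = C16H16Cl2O8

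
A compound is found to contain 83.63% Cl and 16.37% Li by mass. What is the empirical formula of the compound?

Assume 100 g: 83.63 g Cl, 16.37 g Li.
n(Cl) = 83.63/35.45 = 2.359, n(Li) = 16.37/6.94 = 2.359
Ratios (÷ 2.359): Cl 1.000, Li 1.000
→ ClLi

ClLi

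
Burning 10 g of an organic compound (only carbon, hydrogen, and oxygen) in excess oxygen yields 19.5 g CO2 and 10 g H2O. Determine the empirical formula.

mol C = 19.5 / 44.01 = 0.4431; mass C = 0.4431 × 12.01 = 5.321 g
mol H = 2 × (10 / 18.02) = 1.110; mass H = 1.110 × 1.008 = 1.119 g
mass O = 10 − (6.440) = 3.560 g → mol O = 0.2225
Divide by the smallest (0.2225 mol O): C 1.991, H 4.988, O 1.000
→ C2H5O

C2H5O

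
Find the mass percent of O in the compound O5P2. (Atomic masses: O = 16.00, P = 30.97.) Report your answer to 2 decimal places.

56.36%

Molar mass = 5(16.00) + 2(30.97) = 141.940 g/mol
Mass of O per mole = 5 × 16.00 = 80.000 g
% O = 80.000 / 141.940 × 100 = 56.36%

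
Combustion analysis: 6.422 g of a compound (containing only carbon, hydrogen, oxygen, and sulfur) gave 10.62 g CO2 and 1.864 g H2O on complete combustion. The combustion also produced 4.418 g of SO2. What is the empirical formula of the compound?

mol C = 10.62 / 44.01 = 0.2413; mass C = 0.2413 × 12.01 = 2.898 g
mol H = 2 × (1.864 / 18.02) = 0.2069; mass H = 0.2069 × 1.008 = 0.2085 g
mol S = 4.418 / 64.07 = 0.06896; mass S = 2.211 g
mass O = 6.422 − (5.318) = 1.104 g → mol O = 0.06900
Divide by the smallest (0.06896 mol S): C 3.499, H 3.000, O 1.001, S 1.000
Multiply by 2: C 7.00, H 6.00, O 2.00, S 2.00 → C7H6O2S2

C7H6O2S2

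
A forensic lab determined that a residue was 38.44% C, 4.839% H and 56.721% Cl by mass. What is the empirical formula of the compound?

C2H3Cl

Assume 100 g: 38.44 g C, 4.839 g H, 56.721 g Cl.
Moles — C: 38.44 / 12.01 = 3.201 mol; H: 4.839 / 1.008 = 4.801 mol; Cl: 56.721 / 35.45 = 1.6 mol
Ratios (÷ 1.6): C 2.000, H 3.000, Cl 1.000
→ C2H3Cl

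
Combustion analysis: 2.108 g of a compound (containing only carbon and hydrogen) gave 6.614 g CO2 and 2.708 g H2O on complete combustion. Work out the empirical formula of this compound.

CH2

mol C = 6.614 / 44.01 = 0.1503; mass C = 0.1503 × 12.01 = 1.805 g
mol H = 2 × (2.708 / 18.02) = 0.3006; mass H = 0.3006 × 1.008 = 0.3030 g
Ratios (÷ 0.1503): C 1.000, H 2.000
Ratio ≈ 1:2, so the empirical formula is CH2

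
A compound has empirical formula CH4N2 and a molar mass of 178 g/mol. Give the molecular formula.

C4H16N8

Empirical-formula mass = 44.06 g/mol
n = 178 / 44.06 = 4.04 ≈ 4
Molecular formula = (CH4N2)4 = C4H16N8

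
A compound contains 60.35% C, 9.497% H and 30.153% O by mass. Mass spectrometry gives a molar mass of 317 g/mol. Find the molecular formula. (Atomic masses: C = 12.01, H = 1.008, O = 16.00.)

C16H30O6

Assume 100 g: 60.35 g C, 9.497 g H, 30.153 g O.
n(C) = 60.35/12.01 = 5.025, n(H) = 9.497/1.008 = 9.422, n(O) = 30.153/16.00 = 1.885
Ratios (÷ 1.885): C 2.666, H 4.999, O 1.000
Scaling by 3: C 8.00, H 15.00, O 3.00 → C8H15O3
Empirical-formula mass = 159.20 g/mol
n = 317 / 159.20 = 1.99 ≈ 2
Molecular formula = (C8H15O3)×2 = C16H30O6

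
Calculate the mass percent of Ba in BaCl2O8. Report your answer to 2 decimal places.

40.84%

Molar mass = 1(137.33) + 2(35.45) + 8(16.00) = 336.230 g/mol
Mass of Ba per mole = 1 × 137.33 = 137.330 g
% Ba = 137.330 / 336.230 × 100 = 40.84%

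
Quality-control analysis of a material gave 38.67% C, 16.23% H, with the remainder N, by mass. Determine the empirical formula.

CH5N

Assume 100 g: 38.67 g C, 16.23 g H, 45.1 g N.
C: 38.67 g ÷ 12.01 g/mol = 3.22 mol
H: 16.23 g ÷ 1.008 g/mol = 16.1 mol
N: 45.1 g ÷ 14.01 g/mol = 3.219 mol
Ratios (÷ 3.219): C 1.000, H 5.002, N 1.000
Ratio ≈ 1:5:1, so the empirical formula is CH5N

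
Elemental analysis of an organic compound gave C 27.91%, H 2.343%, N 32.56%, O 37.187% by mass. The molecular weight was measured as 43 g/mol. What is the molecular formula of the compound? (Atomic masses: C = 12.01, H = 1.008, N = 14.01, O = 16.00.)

CHNO

Assume 100 g: 27.91 g C, 2.343 g H, 32.56 g N, 37.187 g O.
n(C) = 27.91/12.01 = 2.324, n(H) = 2.343/1.008 = 2.324, n(N) = 32.56/14.01 = 2.324, n(O) = 37.187/16.00 = 2.324
Smallest is C at 2.324 mol; normalising gives C 1.000, H 1.000, N 1.000, O 1.000
Ratio ≈ 1:1:1:1, so the empirical formula is CHNO
Empirical-formula mass = 43.03 g/mol
n = 43 / 43.03 = 1.00 ≈ 1
Molecular formula = empirical formula = CHNO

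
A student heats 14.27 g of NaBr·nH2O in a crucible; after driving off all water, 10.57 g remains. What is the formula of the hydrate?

Mass of water lost = 14.27 − 10.57 = 3.7 g → 3.7 / 18.02 = 0.2053 mol H2O
Molar mass of NaBr = 102.89 g/mol → mol NaBr = 10.57 / 102.89 = 0.1027
n = 0.2053 / 0.1027 = 2.00 ≈ 2 → NaBr·2H2O

NaBr·2H2O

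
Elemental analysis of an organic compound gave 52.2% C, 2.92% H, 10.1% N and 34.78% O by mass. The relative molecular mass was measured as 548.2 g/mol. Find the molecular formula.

C24H16N4O12

Assume 100 g: 52.2 g C, 2.92 g H, 10.1 g N, 34.78 g O.
C: 52.2 g ÷ 12.01 g/mol = 4.346 mol
H: 2.92 g ÷ 1.008 g/mol = 2.897 mol
N: 10.1 g ÷ 14.01 g/mol = 0.7209 mol
O: 34.78 g ÷ 16.00 g/mol = 2.174 mol
Divide by the smallest (0.7209 mol N): C 6.029, H 4.018, N 1.000, O 3.015
≈ 6:4:1:3 → C6H4NO3
Empirical-formula mass = 138.10 g/mol
n = 548.2 / 138.10 = 3.97 ≈ 4
Molecular formula = (C6H4NO3)×4 = C24H16N4O12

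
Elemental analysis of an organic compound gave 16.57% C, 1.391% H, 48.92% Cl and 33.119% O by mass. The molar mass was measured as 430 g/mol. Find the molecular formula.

C6H6Cl6O9

Assume 100 g: 16.57 g C, 1.391 g H, 48.92 g Cl, 33.119 g O.
C: 16.57 g ÷ 12.01 g/mol = 1.38 mol
H: 1.391 g ÷ 1.008 g/mol = 1.38 mol
Cl: 48.92 g ÷ 35.45 g/mol = 1.38 mol
O: 33.119 g ÷ 16.00 g/mol = 2.07 mol
Smallest is C at 1.38 mol; normalising gives C 1.000, H 1.000, Cl 1.000, O 1.500
×2: C 2.00, H 2.00, Cl 2.00, O 3.00 → C2H2Cl2O3
Empirical-formula mass = 144.94 g/mol
n = 430 / 144.94 = 2.97 ≈ 3
Molecular formula = (C2H2Cl2O3)×3 = C6H6Cl6O9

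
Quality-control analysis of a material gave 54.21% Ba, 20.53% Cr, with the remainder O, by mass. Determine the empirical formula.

BaCrO4

Assume 100 g: 54.21 g Ba, 20.53 g Cr, 25.26 g O.
Ba: 54.21 g ÷ 137.33 g/mol = 0.3947 mol
Cr: 20.53 g ÷ 52.00 g/mol = 0.3948 mol
O: 25.26 g ÷ 16.00 g/mol = 1.579 mol
Ratios (÷ 0.3947): Ba 1.000, Cr 1.000, O 3.999
Ratio ≈ 1:1:4, so the empirical formula is BaCrO4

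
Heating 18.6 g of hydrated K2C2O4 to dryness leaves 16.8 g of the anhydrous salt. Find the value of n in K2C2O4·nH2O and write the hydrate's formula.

Mass of water lost = 18.6 − 16.8 = 1.8 g → 1.8 / 18.02 = 0.09989 mol H2O
Molar mass of K2C2O4 = 166.22 g/mol → mol K2C2O4 = 16.8 / 166.22 = 0.1011
n = 0.09989 / 0.1011 = 0.99 ≈ 1 → K2C2O4·H2O

K2C2O4·H2O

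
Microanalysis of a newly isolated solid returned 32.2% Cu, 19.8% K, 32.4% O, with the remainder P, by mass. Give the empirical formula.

CuKO4P

Assume 100 g: 32.2 g Cu, 19.8 g K, 32.4 g O, 15.6 g P.
Cu: 32.2 g ÷ 63.55 g/mol = 0.5067 mol
K: 19.8 g ÷ 39.10 g/mol = 0.5064 mol
O: 32.4 g ÷ 16.00 g/mol = 2.025 mol
P: 15.6 g ÷ 30.97 g/mol = 0.5037 mol
Ratios (÷ 0.5037): Cu 1.006, K 1.005, O 4.020, P 1.000
≈ 1:1:4:1 → CuKO4P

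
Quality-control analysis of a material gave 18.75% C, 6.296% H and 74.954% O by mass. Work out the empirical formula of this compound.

Assume 100 g: 18.75 g C, 6.296 g H, 74.954 g O.
n(C) = 18.75/12.01 = 1.561, n(H) = 6.296/1.008 = 6.246, n(O) = 74.954/16.00 = 4.685
Divide by the smallest (1.561 mol C): C 1.000, H 4.001, O 3.001
→ CH4O3

CH4O3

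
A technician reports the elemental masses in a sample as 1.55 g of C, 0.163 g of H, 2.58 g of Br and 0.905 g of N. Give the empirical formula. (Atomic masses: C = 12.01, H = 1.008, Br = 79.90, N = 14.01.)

C4H5BrN2

n(C) = 1.55/12.01 = 0.1291, n(H) = 0.163/1.008 = 0.1617, n(Br) = 2.58/79.90 = 0.03229, n(N) = 0.905/14.01 = 0.0646
Divide by the smallest (0.03229 mol Br): C 3.997, H 5.008, Br 1.000, N 2.000
Ratio ≈ 4:5:1:2, so the empirical formula is C4H5BrN2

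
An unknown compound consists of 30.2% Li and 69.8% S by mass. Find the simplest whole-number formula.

Assume 100 g: 30.2 g Li, 69.8 g S.
n(Li) = 30.2/6.94 = 4.352, n(S) = 69.8/32.07 = 2.176
Ratios (÷ 2.176): Li 1.999, S 1.000
≈ 2:1 → Li2S

Li2S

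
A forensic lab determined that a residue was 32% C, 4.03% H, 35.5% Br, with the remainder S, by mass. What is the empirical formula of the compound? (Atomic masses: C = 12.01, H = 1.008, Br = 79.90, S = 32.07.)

Assume 100 g: 32 g C, 4.03 g H, 35.5 g Br, 28.47 g S.
C: 32 g ÷ 12.01 g/mol = 2.664 mol
H: 4.03 g ÷ 1.008 g/mol = 3.998 mol
Br: 35.5 g ÷ 79.90 g/mol = 0.4443 mol
S: 28.47 g ÷ 32.07 g/mol = 0.8877 mol
Ratios (÷ 0.4443): C 5.997, H 8.998, Br 1.000, S 1.998
→ C6H9BrS2

C6H9BrS2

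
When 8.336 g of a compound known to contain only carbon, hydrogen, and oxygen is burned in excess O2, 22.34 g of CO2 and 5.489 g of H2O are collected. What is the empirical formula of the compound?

mol C = 22.34 / 44.01 = 0.5076; mass C = 0.5076 × 12.01 = 6.096 g
mol H = 2 × (5.489 / 18.02) = 0.6092; mass H = 0.6092 × 1.008 = 0.6141 g
mass O = 8.336 − (6.711) = 1.625 g → mol O = 0.1016
Ratios (÷ 0.1016): C 4.997, H 5.997, O 1.000
≈ 5:6:1 → C5H6O

C5H6O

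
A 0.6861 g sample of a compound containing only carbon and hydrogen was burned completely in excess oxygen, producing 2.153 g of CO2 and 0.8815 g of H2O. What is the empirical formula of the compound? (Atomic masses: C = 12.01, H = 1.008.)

mol C = 2.153 / 44.01 = 0.04892; mass C = 0.04892 × 12.01 = 0.5875 g
mol H = 2 × (0.8815 / 18.02) = 0.09784; mass H = 0.09784 × 1.008 = 0.09862 g
Ratios (÷ 0.04892): C 1.000, H 2.000
→ CH2

CH2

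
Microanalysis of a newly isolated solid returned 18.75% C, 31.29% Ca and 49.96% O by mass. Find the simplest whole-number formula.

Assume 100 g: 18.75 g C, 31.29 g Ca, 49.96 g O.
n(C) = 18.75/12.01 = 1.561, n(Ca) = 31.29/40.08 = 0.7807, n(O) = 49.96/16.00 = 3.123
Ratios (÷ 0.7807): C 2.000, Ca 1.000, O 4.000
→ C2CaO4

C2CaO4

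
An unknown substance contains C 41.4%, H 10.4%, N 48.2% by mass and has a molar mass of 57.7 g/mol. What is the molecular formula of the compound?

Assume 100 g: 41.4 g C, 10.4 g H, 48.2 g N.
Moles — C: 41.4 / 12.01 = 3.447 mol; H: 10.4 / 1.008 = 10.32 mol; N: 48.2 / 14.01 = 3.44 mol
Divide by the smallest (3.44 mol N): C 1.002, H 2.999, N 1.000
→ CH3N
Empirical-formula mass = 29.04 g/mol
n = 57.7 / 29.04 = 1.99 ≈ 2
Molecular formula = (CH3N)×2 = C2H6N2

C2H6N2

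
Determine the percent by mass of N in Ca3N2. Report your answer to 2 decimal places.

Molar mass = 3(40.08) + 2(14.01) = 148.260 g/mol
Mass of N per mole = 2 × 14.01 = 28.020 g
% N = 28.020 / 148.260 × 100 = 18.90%

18.90%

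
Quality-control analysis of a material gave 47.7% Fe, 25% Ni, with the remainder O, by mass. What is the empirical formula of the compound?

Fe2NiO4

Assume 100 g: 47.7 g Fe, 25 g Ni, 27.3 g O.
Fe: 47.7 g ÷ 55.85 g/mol = 0.8541 mol
Ni: 25 g ÷ 58.69 g/mol = 0.426 mol
O: 27.3 g ÷ 16.00 g/mol = 1.706 mol
Divide by the smallest (0.426 mol Ni): Fe 2.005, Ni 1.000, O 4.006
Ratio ≈ 2:1:4, so the empirical formula is Fe2NiO4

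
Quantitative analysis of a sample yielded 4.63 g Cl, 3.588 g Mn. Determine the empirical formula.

n(Cl) = 4.63/35.45 = 0.1306, n(Mn) = 3.588/54.94 = 0.06531
Divide by the smallest (0.06531 mol Mn): Cl 2.000, Mn 1.000
Ratio ≈ 2:1, so the empirical formula is Cl2Mn

Cl2Mn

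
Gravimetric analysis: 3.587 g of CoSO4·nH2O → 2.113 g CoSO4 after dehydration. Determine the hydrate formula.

Mass of water lost = 3.587 − 2.113 = 1.474 g → 1.474 / 18.02 = 0.0818 mol H2O
Molar mass of CoSO4 = 155.00 g/mol → mol CoSO4 = 2.113 / 155.00 = 0.01363
n = 0.0818 / 0.01363 = 6.00 ≈ 6 → CoSO4·6H2O

CoSO4·6H2O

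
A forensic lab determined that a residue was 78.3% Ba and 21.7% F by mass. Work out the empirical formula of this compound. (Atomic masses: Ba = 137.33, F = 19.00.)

Assume 100 g: 78.3 g Ba, 21.7 g F.
Moles — Ba: 78.3 / 137.33 = 0.5702 mol; F: 21.7 / 19.00 = 1.142 mol
Ratios (÷ 0.5702): Ba 1.000, F 2.003
→ BaF2

BaF2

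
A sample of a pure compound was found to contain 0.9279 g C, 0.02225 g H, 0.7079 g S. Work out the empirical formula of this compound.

C7H2S2

n(C) = 0.9279/12.01 = 0.07726, n(H) = 0.02225/1.008 = 0.02207, n(S) = 0.7079/32.07 = 0.02207
Ratios (÷ 0.02207): C 3.500, H 1.000, S 1.000
Multiply by 2: C 7.00, H 2.00, S 2.00 → C7H2S2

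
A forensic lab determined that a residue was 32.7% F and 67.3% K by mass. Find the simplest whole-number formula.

FK

Assume 100 g: 32.7 g F, 67.3 g K.
Moles — F: 32.7 / 19.00 = 1.721 mol; K: 67.3 / 39.10 = 1.721 mol
Ratios (÷ 1.721): F 1.000, K 1.000
≈ 1:1 → FK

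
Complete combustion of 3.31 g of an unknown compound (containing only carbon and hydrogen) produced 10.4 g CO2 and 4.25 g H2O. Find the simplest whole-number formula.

CH2

mol C = 10.4 / 44.01 = 0.2363; mass C = 0.2363 × 12.01 = 2.838 g
mol H = 2 × (4.25 / 18.02) = 0.4717; mass H = 0.4717 × 1.008 = 0.4755 g
Smallest is C at 0.2363 mol; normalising gives C 1.000, H 1.996
≈ 1:2 → CH2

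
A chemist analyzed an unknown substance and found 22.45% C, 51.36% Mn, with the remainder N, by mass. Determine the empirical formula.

C2MnN2

Assume 100 g: 22.45 g C, 51.36 g Mn, 26.19 g N.
C: 22.45 g ÷ 12.01 g/mol = 1.869 mol
Mn: 51.36 g ÷ 54.94 g/mol = 0.9348 mol
N: 26.19 g ÷ 14.01 g/mol = 1.869 mol
Divide by the smallest (0.9348 mol Mn): C 2.000, Mn 1.000, N 2.000
≈ 2:1:2 → C2MnN2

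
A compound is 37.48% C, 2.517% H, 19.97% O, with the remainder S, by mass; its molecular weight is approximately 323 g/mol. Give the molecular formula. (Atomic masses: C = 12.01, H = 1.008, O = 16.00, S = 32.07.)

C10H8O4S4

Assume 100 g: 37.48 g C, 2.517 g H, 19.97 g O, 40.033 g S.
n(C) = 37.48/12.01 = 3.121, n(H) = 2.517/1.008 = 2.497, n(O) = 19.97/16.00 = 1.248, n(S) = 40.033/32.07 = 1.248
Ratios (÷ 1.248): C 2.500, H 2.001, O 1.000, S 1.000
Scaling by 2: C 5.00, H 4.00, O 2.00, S 2.00 → C5H4O2S2
Empirical-formula mass = 160.22 g/mol
n = 323 / 160.22 = 2.02 ≈ 2
Molecular formula = (C5H4O2S2)×2 = C10H8O4S4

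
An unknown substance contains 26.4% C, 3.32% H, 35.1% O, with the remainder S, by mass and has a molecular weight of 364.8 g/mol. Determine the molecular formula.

Assume 100 g: 26.4 g C, 3.32 g H, 35.1 g O, 35.18 g S.
C: 26.4 g ÷ 12.01 g/mol = 2.198 mol
H: 3.32 g ÷ 1.008 g/mol = 3.294 mol
O: 35.1 g ÷ 16.00 g/mol = 2.194 mol
S: 35.18 g ÷ 32.07 g/mol = 1.097 mol
Smallest is S at 1.097 mol; normalising gives C 2.004, H 3.002, O 2.000, S 1.000
≈ 2:3:2:1 → C2H3O2S
Empirical-formula mass = 91.11 g/mol
n = 364.8 / 91.11 = 4.00 ≈ 4
Molecular formula = (C2H3O2S)×4 = C8H12O8S4

C8H12O8S4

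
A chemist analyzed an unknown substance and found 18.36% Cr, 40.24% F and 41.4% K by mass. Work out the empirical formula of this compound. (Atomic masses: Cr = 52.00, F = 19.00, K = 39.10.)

CrF6K3

Assume 100 g: 18.36 g Cr, 40.24 g F, 41.4 g K.
Cr: 18.36 g ÷ 52.00 g/mol = 0.3531 mol
F: 40.24 g ÷ 19.00 g/mol = 2.118 mol
K: 41.4 g ÷ 39.10 g/mol = 1.059 mol
Ratios (÷ 0.3531): Cr 1.000, F 5.998, K 2.999
Ratio ≈ 1:6:3, so the empirical formula is CrF6K3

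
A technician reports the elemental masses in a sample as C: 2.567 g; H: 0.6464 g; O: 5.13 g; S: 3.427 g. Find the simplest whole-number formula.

C: 2.567 g ÷ 12.01 g/mol = 0.2137 mol
H: 0.6464 g ÷ 1.008 g/mol = 0.6413 mol
O: 5.13 g ÷ 16.00 g/mol = 0.3206 mol
S: 3.427 g ÷ 32.07 g/mol = 0.1069 mol
Divide by the smallest (0.1069 mol S): C 2.000, H 6.001, O 3.000, S 1.000
Ratio ≈ 2:6:3:1, so the empirical formula is C2H6O3S

C2H6O3S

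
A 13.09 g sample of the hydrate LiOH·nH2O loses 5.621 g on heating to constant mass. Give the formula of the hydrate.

Mass of anhydrous LiOH = 13.09 − 5.621 = 7.469 g
mol H2O = 5.621 / 18.02 = 0.3119
Molar mass of LiOH = 23.95 g/mol → mol LiOH = 7.469 / 23.95 = 0.3119
n = 0.3119 / 0.3119 = 1.00 ≈ 1 → LiOH·H2O

LiOH·H2O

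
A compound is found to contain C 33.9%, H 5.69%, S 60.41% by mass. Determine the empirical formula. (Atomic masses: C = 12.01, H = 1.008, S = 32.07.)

Assume 100 g: 33.9 g C, 5.69 g H, 60.41 g S.
Moles — C: 33.9 / 12.01 = 2.823 mol; H: 5.69 / 1.008 = 5.645 mol; S: 60.41 / 32.07 = 1.884 mol
Smallest is S at 1.884 mol; normalising gives C 1.498, H 2.997, S 1.000
Scaling by 2: C 3.00, H 5.99, S 2.00 → C3H6S2

C3H6S2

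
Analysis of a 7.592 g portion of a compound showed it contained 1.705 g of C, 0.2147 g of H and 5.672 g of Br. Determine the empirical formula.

C2H3Br

n(C) = 1.705/12.01 = 0.142, n(H) = 0.2147/1.008 = 0.213, n(Br) = 5.672/79.90 = 0.07099
Smallest is Br at 0.07099 mol; normalising gives C 2.000, H 3.000, Br 1.000
Ratio ≈ 2:3:1, so the empirical formula is C2H3Br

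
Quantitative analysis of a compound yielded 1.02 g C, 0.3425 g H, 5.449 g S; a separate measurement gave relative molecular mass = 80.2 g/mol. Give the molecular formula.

C: 1.02 g ÷ 12.01 g/mol = 0.08493 mol
H: 0.3425 g ÷ 1.008 g/mol = 0.3398 mol
S: 5.449 g ÷ 32.07 g/mol = 0.1699 mol
Ratios (÷ 0.08493): C 1.000, H 4.001, S 2.001
Ratio ≈ 1:4:2, so the empirical formula is CH4S2
Empirical-formula mass = 80.18 g/mol
n = 80.2 / 80.18 = 1.00 ≈ 1
Molecular formula = empirical formula = CH4S2

CH4S2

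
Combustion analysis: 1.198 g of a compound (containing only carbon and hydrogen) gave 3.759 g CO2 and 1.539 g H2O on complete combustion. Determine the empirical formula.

CH2

mol C = 3.759 / 44.01 = 0.08541; mass C = 0.08541 × 12.01 = 1.026 g
mol H = 2 × (1.539 / 18.02) = 0.1708; mass H = 0.1708 × 1.008 = 0.1722 g
Ratios (÷ 0.08541): C 1.000, H 2.000
≈ 1:2 → CH2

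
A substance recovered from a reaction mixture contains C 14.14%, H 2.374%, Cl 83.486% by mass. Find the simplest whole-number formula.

Assume 100 g: 14.14 g C, 2.374 g H, 83.486 g Cl.
Moles — C: 14.14 / 12.01 = 1.177 mol; H: 2.374 / 1.008 = 2.355 mol; Cl: 83.486 / 35.45 = 2.355 mol
Divide by the smallest (1.177 mol C): C 1.000, H 2.000, Cl 2.000
→ CH2Cl2

CH2Cl2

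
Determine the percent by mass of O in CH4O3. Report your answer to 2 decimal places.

Molar mass = 1(12.01) + 4(1.008) + 3(16.00) = 64.042 g/mol
Mass of O per mole = 3 × 16.00 = 48.000 g
% O = 48.000 / 64.042 × 100 = 74.95%

74.95%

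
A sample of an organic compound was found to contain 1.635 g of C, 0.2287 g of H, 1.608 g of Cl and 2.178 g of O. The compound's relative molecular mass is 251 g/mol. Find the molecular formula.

C6H10Cl2O6

Moles — C: 1.635 / 12.01 = 0.1361 mol; H: 0.2287 / 1.008 = 0.2269 mol; Cl: 1.608 / 35.45 = 0.04536 mol; O: 2.178 / 16.00 = 0.1361 mol
Divide by the smallest (0.04536 mol Cl): C 3.001, H 5.002, Cl 1.000, O 3.001
→ C3H5ClO3
Empirical-formula mass = 124.52 g/mol
n = 251 / 124.52 = 2.02 ≈ 2
Molecular formula = (C3H5ClO3)×2 = C6H10Cl2O6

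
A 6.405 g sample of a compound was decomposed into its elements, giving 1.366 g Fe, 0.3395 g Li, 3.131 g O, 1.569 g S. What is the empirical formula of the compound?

Moles — Fe: 1.366 / 55.85 = 0.02446 mol; Li: 0.3395 / 6.94 = 0.04892 mol; O: 3.131 / 16.00 = 0.1957 mol; S: 1.569 / 32.07 = 0.04892 mol
Smallest is Fe at 0.02446 mol; normalising gives Fe 1.000, Li 2.000, O 8.001, S 2.000
→ FeLi2O8S2

FeLi2O8S2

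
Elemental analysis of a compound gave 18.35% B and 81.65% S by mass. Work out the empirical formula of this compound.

Assume 100 g: 18.35 g B, 81.65 g S.
n(B) = 18.35/10.81 = 1.698, n(S) = 81.65/32.07 = 2.546
Smallest is B at 1.698 mol; normalising gives B 1.000, S 1.500
Scaling by 2: B 2.00, S 3.00 → B2S3

B2S3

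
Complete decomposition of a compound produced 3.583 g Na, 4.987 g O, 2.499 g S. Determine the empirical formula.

n(Na) = 3.583/22.99 = 0.1559, n(O) = 4.987/16.00 = 0.3117, n(S) = 2.499/32.07 = 0.07792
Divide by the smallest (0.07792 mol S): Na 2.000, O 4.000, S 1.000
Ratio ≈ 2:4:1, so the empirical formula is Na2O4S

Na2O4S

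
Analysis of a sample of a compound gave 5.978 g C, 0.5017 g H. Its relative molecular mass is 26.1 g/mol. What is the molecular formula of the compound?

n(C) = 5.978/12.01 = 0.4978, n(H) = 0.5017/1.008 = 0.4977
Smallest is H at 0.4977 mol; normalising gives C 1.000, H 1.000
→ CH
Empirical-formula mass = 13.02 g/mol
n = 26.1 / 13.02 = 2.00 ≈ 2
Molecular formula = (CH)×2 = C2H2

C2H2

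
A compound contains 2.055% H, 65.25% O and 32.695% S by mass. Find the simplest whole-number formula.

H2O4S

Assume 100 g: 2.055 g H, 65.25 g O, 32.695 g S.
H: 2.055 g ÷ 1.008 g/mol = 2.039 mol
O: 65.25 g ÷ 16.00 g/mol = 4.078 mol
S: 32.695 g ÷ 32.07 g/mol = 1.019 mol
Divide by the smallest (1.019 mol S): H 2.000, O 4.000, S 1.000
≈ 2:4:1 → H2O4S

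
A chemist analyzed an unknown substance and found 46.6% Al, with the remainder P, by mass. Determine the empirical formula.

Assume 100 g: 46.6 g Al, 53.4 g P.
Moles — Al: 46.6 / 26.98 = 1.727 mol; P: 53.4 / 30.97 = 1.724 mol
Ratios (÷ 1.724): Al 1.002, P 1.000
→ AlP

AlP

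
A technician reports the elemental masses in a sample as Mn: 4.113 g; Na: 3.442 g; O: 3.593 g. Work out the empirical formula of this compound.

Mn: 4.113 g ÷ 54.94 g/mol = 0.07486 mol
Na: 3.442 g ÷ 22.99 g/mol = 0.1497 mol
O: 3.593 g ÷ 16.00 g/mol = 0.2246 mol
Ratios (÷ 0.07486): Mn 1.000, Na 2.000, O 3.000
→ MnNa2O3

MnNa2O3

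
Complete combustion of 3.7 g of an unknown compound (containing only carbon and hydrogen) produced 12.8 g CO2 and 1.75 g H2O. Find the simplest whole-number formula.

C3H2

mol C = 12.8 / 44.01 = 0.2908; mass C = 0.2908 × 12.01 = 3.493 g
mol H = 2 × (1.75 / 18.02) = 0.1942; mass H = 0.1942 × 1.008 = 0.1958 g
Ratios (÷ 0.1942): C 1.497, H 1.000
×2: C 2.99, H 2.00 → C3H2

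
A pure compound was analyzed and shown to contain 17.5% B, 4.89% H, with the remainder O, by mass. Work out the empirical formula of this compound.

BH3O3

Assume 100 g: 17.5 g B, 4.89 g H, 77.61 g O.
Moles — B: 17.5 / 10.81 = 1.619 mol; H: 4.89 / 1.008 = 4.851 mol; O: 77.61 / 16.00 = 4.851 mol
Divide by the smallest (1.619 mol B): B 1.000, H 2.997, O 2.996
→ BH3O3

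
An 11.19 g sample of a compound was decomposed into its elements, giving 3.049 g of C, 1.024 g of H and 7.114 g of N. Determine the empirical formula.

CH4N2

C: 3.049 g ÷ 12.01 g/mol = 0.2539 mol
H: 1.024 g ÷ 1.008 g/mol = 1.016 mol
N: 7.114 g ÷ 14.01 g/mol = 0.5078 mol
Smallest is C at 0.2539 mol; normalising gives C 1.000, H 4.002, N 2.000
→ CH4N2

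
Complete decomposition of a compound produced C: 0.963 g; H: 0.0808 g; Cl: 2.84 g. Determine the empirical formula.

Moles — C: 0.963 / 12.01 = 0.08018 mol; H: 0.0808 / 1.008 = 0.08016 mol; Cl: 2.84 / 35.45 = 0.08011 mol
Smallest is Cl at 0.08011 mol; normalising gives C 1.001, H 1.001, Cl 1.000
Ratio ≈ 1:1:1, so the empirical formula is CHCl

CHCl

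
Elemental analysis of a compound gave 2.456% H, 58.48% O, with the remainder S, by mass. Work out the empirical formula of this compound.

Assume 100 g: 2.456 g H, 58.48 g O, 39.064 g S.
Moles — H: 2.456 / 1.008 = 2.437 mol; O: 58.48 / 16.00 = 3.655 mol; S: 39.064 / 32.07 = 1.218 mol
Divide by the smallest (1.218 mol S): H 2.000, O 3.001, S 1.000
→ H2O3S

H2O3S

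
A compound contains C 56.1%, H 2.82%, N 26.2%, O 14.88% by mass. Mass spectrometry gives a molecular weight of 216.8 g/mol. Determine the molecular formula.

C10H6N4O2

Assume 100 g: 56.1 g C, 2.82 g H, 26.2 g N, 14.88 g O.
C: 56.1 g ÷ 12.01 g/mol = 4.671 mol
H: 2.82 g ÷ 1.008 g/mol = 2.798 mol
N: 26.2 g ÷ 14.01 g/mol = 1.87 mol
O: 14.88 g ÷ 16.00 g/mol = 0.93 mol
Smallest is O at 0.93 mol; normalising gives C 5.023, H 3.008, N 2.011, O 1.000
Ratio ≈ 5:3:2:1, so the empirical formula is C5H3N2O
Empirical-formula mass = 107.09 g/mol
n = 216.8 / 107.09 = 2.02 ≈ 2
Molecular formula = (C5H3N2O)×2 = C10H6N4O2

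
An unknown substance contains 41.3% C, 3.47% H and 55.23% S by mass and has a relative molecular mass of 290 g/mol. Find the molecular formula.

C10H10S5

Assume 100 g: 41.3 g C, 3.47 g H, 55.23 g S.
Moles — C: 41.3 / 12.01 = 3.439 mol; H: 3.47 / 1.008 = 3.442 mol; S: 55.23 / 32.07 = 1.722 mol
Divide by the smallest (1.722 mol S): C 1.997, H 1.999, S 1.000
≈ 2:2:1 → C2H2S
Empirical-formula mass = 58.11 g/mol
n = 290 / 58.11 = 4.99 ≈ 5
Molecular formula = (C2H2S)×5 = C10H10S5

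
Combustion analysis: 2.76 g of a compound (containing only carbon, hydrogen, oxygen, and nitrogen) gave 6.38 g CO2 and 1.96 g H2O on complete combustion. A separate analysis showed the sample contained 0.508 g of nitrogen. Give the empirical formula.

mol C = 6.38 / 44.01 = 0.1450; mass C = 0.1450 × 12.01 = 1.741 g
mol H = 2 × (1.96 / 18.02) = 0.2175; mass H = 0.2175 × 1.008 = 0.2193 g
mol N = 0.508 / 14.01 = 0.03626
mass O = 2.76 − (2.468) = 0.2917 g → mol O = 0.01823
Divide by the smallest (0.01823 mol O): C 7.952, H 11.933, N 1.989, O 1.000
Ratio ≈ 8:12:2:1, so the empirical formula is C8H12N2O

C8H12N2O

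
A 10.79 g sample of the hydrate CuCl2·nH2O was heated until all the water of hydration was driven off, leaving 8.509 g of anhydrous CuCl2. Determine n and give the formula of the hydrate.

CuCl2·2H2O

Mass of water lost = 10.79 − 8.509 = 2.281 g → 2.281 / 18.02 = 0.1266 mol H2O
Molar mass of CuCl2 = 134.45 g/mol → mol CuCl2 = 8.509 / 134.45 = 0.06329
n = 0.1266 / 0.06329 = 2.00 ≈ 2 → CuCl2·2H2O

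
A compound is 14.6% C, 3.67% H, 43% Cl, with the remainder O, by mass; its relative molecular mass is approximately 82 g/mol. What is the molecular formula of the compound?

CH3ClO2

Assume 100 g: 14.6 g C, 3.67 g H, 43 g Cl, 38.73 g O.
C: 14.6 g ÷ 12.01 g/mol = 1.216 mol
H: 3.67 g ÷ 1.008 g/mol = 3.641 mol
Cl: 43 g ÷ 35.45 g/mol = 1.213 mol
O: 38.73 g ÷ 16.00 g/mol = 2.421 mol
Smallest is Cl at 1.213 mol; normalising gives C 1.002, H 3.002, Cl 1.000, O 1.996
Ratio ≈ 1:3:1:2, so the empirical formula is CH3ClO2
Empirical-formula mass = 82.48 g/mol
n = 82 / 82.48 = 0.99 ≈ 1
Molecular formula = empirical formula = CH3ClO2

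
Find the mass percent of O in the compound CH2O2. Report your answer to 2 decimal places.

Molar mass = 1(12.01) + 2(1.008) + 2(16.00) = 46.026 g/mol
Mass of O per mole = 2 × 16.00 = 32.000 g
% O = 32.000 / 46.026 × 100 = 69.53%

69.53%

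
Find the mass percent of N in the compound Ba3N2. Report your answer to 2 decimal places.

Molar mass = 3(137.33) + 2(14.01) = 440.010 g/mol
Mass of N per mole = 2 × 14.01 = 28.020 g
% N = 28.020 / 440.010 × 100 = 6.37%

6.37%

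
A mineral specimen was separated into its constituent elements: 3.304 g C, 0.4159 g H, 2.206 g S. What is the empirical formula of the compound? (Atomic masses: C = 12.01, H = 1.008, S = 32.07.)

C: 3.304 g ÷ 12.01 g/mol = 0.2751 mol
H: 0.4159 g ÷ 1.008 g/mol = 0.4126 mol
S: 2.206 g ÷ 32.07 g/mol = 0.06879 mol
Smallest is S at 0.06879 mol; normalising gives C 3.999, H 5.998, S 1.000
→ C4H6S

C4H6S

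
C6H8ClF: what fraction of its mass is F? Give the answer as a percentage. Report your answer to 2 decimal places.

14.12%

Molar mass = 6(12.01) + 8(1.008) + 1(35.45) + 1(19.00) = 134.574 g/mol
Mass of F per mole = 1 × 19.00 = 19.000 g
% F = 19.000 / 134.574 × 100 = 14.12%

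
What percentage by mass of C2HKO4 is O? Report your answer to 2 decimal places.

49.95%

Molar mass = 2(12.01) + 1(1.008) + 1(39.10) + 4(16.00) = 128.128 g/mol
Mass of O per mole = 4 × 16.00 = 64.000 g
% O = 64.000 / 128.128 × 100 = 49.95%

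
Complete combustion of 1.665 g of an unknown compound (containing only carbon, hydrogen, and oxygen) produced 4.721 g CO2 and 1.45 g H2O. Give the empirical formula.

mol C = 4.721 / 44.01 = 0.1073; mass C = 0.1073 × 12.01 = 1.288 g
mol H = 2 × (1.45 / 18.02) = 0.1609; mass H = 0.1609 × 1.008 = 0.1622 g
mass O = 1.665 − (1.451) = 0.2145 g → mol O = 0.01340
Divide by the smallest (0.0134 mol O): C 8.003, H 12.007, O 1.000
≈ 8:12:1 → C8H12O

C8H12O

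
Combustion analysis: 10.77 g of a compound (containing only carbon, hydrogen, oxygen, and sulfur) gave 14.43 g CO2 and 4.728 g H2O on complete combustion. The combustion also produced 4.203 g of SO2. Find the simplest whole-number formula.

C5H8O4S

mol C = 14.43 / 44.01 = 0.3279; mass C = 0.3279 × 12.01 = 3.938 g
mol H = 2 × (4.728 / 18.02) = 0.5248; mass H = 0.5248 × 1.008 = 0.5289 g
mol S = 4.203 / 64.07 = 0.06560; mass S = 2.104 g
mass O = 10.77 − (6.571) = 4.199 g → mol O = 0.2625
Ratios (÷ 0.0656): C 4.998, H 7.999, O 4.001, S 1.000
Ratio ≈ 5:8:4:1, so the empirical formula is C5H8O4S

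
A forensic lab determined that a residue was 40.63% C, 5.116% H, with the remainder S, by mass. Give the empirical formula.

C2H3S

Assume 100 g: 40.63 g C, 5.116 g H, 54.254 g S.
C: 40.63 g ÷ 12.01 g/mol = 3.383 mol
H: 5.116 g ÷ 1.008 g/mol = 5.075 mol
S: 54.254 g ÷ 32.07 g/mol = 1.692 mol
Ratios (÷ 1.692): C 2.000, H 3.000, S 1.000
≈ 2:3:1 → C2H3S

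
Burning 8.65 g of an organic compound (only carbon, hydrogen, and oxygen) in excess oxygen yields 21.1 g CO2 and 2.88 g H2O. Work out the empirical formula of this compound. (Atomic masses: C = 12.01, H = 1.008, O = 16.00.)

mol C = 21.1 / 44.01 = 0.4794; mass C = 0.4794 × 12.01 = 5.758 g
mol H = 2 × (2.88 / 18.02) = 0.3196; mass H = 0.3196 × 1.008 = 0.3222 g
mass O = 8.65 − (6.080) = 2.570 g → mol O = 0.1606
Divide by the smallest (0.1606 mol O): C 2.985, H 1.990, O 1.000
→ C3H2O

C3H2O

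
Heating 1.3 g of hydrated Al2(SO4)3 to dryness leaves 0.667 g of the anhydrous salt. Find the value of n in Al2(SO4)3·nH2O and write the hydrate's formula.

Mass of water lost = 1.3 − 0.667 = 0.633 g → 0.633 / 18.02 = 0.03513 mol H2O
Molar mass of Al2(SO4)3 = 342.17 g/mol → mol Al2(SO4)3 = 0.667 / 342.17 = 0.001949
n = 0.03513 / 0.001949 = 18.02 ≈ 18 → Al2(SO4)3·18H2O

Al2(SO4)3·18H2O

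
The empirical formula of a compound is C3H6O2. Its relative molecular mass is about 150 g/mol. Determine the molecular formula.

Empirical-formula mass = 74.08 g/mol
n = 150 / 74.08 = 2.02 ≈ 2
Molecular formula = (C3H6O2)2 = C6H12O4

C6H12O4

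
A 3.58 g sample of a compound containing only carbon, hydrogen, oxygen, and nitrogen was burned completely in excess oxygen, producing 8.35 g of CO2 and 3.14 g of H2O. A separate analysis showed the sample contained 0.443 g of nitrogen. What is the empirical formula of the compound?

mol C = 8.35 / 44.01 = 0.1897; mass C = 0.1897 × 12.01 = 2.279 g
mol H = 2 × (3.14 / 18.02) = 0.3485; mass H = 0.3485 × 1.008 = 0.3513 g
mol N = 0.443 / 14.01 = 0.03162
mass O = 3.58 − (3.073) = 0.5071 g → mol O = 0.03169
Ratios (÷ 0.03162): C 6.000, H 11.021, N 1.000, O 1.002
→ C6H11NO

C6H11NO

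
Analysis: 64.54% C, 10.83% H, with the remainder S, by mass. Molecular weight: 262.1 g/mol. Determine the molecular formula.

C14H28S2

Assume 100 g: 64.54 g C, 10.83 g H, 24.63 g S.
n(C) = 64.54/12.01 = 5.374, n(H) = 10.83/1.008 = 10.74, n(S) = 24.63/32.07 = 0.768
Divide by the smallest (0.768 mol S): C 6.997, H 13.990, S 1.000
≈ 7:14:1 → C7H14S
Empirical-formula mass = 130.25 g/mol
n = 262.1 / 130.25 = 2.01 ≈ 2
Molecular formula = (C7H14S)×2 = C14H28S2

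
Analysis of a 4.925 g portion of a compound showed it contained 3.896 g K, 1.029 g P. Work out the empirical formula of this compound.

K3P

K: 3.896 g ÷ 39.10 g/mol = 0.09964 mol
P: 1.029 g ÷ 30.97 g/mol = 0.03323 mol
Ratios (÷ 0.03323): K 2.999, P 1.000
Ratio ≈ 3:1, so the empirical formula is K3P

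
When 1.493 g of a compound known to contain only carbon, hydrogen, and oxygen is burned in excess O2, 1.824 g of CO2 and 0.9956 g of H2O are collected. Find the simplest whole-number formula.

mol C = 1.824 / 44.01 = 0.04145; mass C = 0.04145 × 12.01 = 0.4978 g
mol H = 2 × (0.9956 / 18.02) = 0.1105; mass H = 0.1105 × 1.008 = 0.1114 g
mass O = 1.493 − (0.6091) = 0.8839 g → mol O = 0.05524
Divide by the smallest (0.04145 mol C): C 1.000, H 2.666, O 1.333
×3: C 3.00, H 8.00, O 4.00 → C3H8O4

C3H8O4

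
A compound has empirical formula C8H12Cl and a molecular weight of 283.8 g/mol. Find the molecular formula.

Empirical-formula mass = 143.63 g/mol
n = 283.8 / 143.63 = 1.98 ≈ 2
Molecular formula = (C8H12Cl)2 = C16H24Cl2

C16H24Cl2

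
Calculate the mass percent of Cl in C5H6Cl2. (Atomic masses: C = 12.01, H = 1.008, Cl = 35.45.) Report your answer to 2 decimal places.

Molar mass = 5(12.01) + 6(1.008) + 2(35.45) = 136.998 g/mol
Mass of Cl per mole = 2 × 35.45 = 70.900 g
% Cl = 70.900 / 136.998 × 100 = 51.75%

51.75%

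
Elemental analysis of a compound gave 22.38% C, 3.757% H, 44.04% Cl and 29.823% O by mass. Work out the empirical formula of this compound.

C3H6Cl2O3

Assume 100 g: 22.38 g C, 3.757 g H, 44.04 g Cl, 29.823 g O.
C: 22.38 g ÷ 12.01 g/mol = 1.863 mol
H: 3.757 g ÷ 1.008 g/mol = 3.727 mol
Cl: 44.04 g ÷ 35.45 g/mol = 1.242 mol
O: 29.823 g ÷ 16.00 g/mol = 1.864 mol
Divide by the smallest (1.242 mol Cl): C 1.500, H 3.000, Cl 1.000, O 1.500
Multiply by 2: C 3.00, H 6.00, Cl 2.00, O 3.00 → C3H6Cl2O3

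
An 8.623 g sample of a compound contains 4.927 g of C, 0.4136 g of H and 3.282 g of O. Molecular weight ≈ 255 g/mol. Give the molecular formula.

Moles — C: 4.927 / 12.01 = 0.4102 mol; H: 0.4136 / 1.008 = 0.4103 mol; O: 3.282 / 16.00 = 0.2051 mol
Smallest is O at 0.2051 mol; normalising gives C 2.000, H 2.000, O 1.000
→ C2H2O
Empirical-formula mass = 42.04 g/mol
n = 255 / 42.04 = 6.07 ≈ 6
Molecular formula = (C2H2O)×6 = C12H12O6

C12H12O6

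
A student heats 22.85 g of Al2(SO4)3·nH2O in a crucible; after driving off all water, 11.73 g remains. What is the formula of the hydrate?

Al2(SO4)3·18H2O

Mass of water lost = 22.85 − 11.73 = 11.12 g → 11.12 / 18.02 = 0.6171 mol H2O
Molar mass of Al2(SO4)3 = 342.17 g/mol → mol Al2(SO4)3 = 11.73 / 342.17 = 0.03428
n = 0.6171 / 0.03428 = 18.00 ≈ 18 → Al2(SO4)3·18H2O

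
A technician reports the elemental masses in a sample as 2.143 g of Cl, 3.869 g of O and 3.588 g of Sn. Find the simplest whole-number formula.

Cl: 2.143 g ÷ 35.45 g/mol = 0.06045 mol
O: 3.869 g ÷ 16.00 g/mol = 0.2418 mol
Sn: 3.588 g ÷ 118.71 g/mol = 0.03022 mol
Divide by the smallest (0.03022 mol Sn): Cl 2.000, O 8.000, Sn 1.000
Ratio ≈ 2:8:1, so the empirical formula is Cl2O8Sn

Cl2O8Sn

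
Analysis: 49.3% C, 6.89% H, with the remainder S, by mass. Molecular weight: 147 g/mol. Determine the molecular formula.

C6H10S2

Assume 100 g: 49.3 g C, 6.89 g H, 43.81 g S.
Moles — C: 49.3 / 12.01 = 4.105 mol; H: 6.89 / 1.008 = 6.835 mol; S: 43.81 / 32.07 = 1.366 mol
Smallest is S at 1.366 mol; normalising gives C 3.005, H 5.004, S 1.000
Ratio ≈ 3:5:1, so the empirical formula is C3H5S
Empirical-formula mass = 73.14 g/mol
n = 147 / 73.14 = 2.01 ≈ 2
Molecular formula = (C3H5S)×2 = C6H10S2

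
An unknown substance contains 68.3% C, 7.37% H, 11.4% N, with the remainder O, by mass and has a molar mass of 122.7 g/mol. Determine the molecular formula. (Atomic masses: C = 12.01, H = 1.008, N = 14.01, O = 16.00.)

Assume 100 g: 68.3 g C, 7.37 g H, 11.4 g N, 12.93 g O.
n(C) = 68.3/12.01 = 5.687, n(H) = 7.37/1.008 = 7.312, n(N) = 11.4/14.01 = 0.8137, n(O) = 12.93/16.00 = 0.8081
Smallest is O at 0.8081 mol; normalising gives C 7.037, H 9.047, N 1.007, O 1.000
≈ 7:9:1:1 → C7H9NO
Empirical-formula mass = 123.15 g/mol
n = 122.7 / 123.15 = 1.00 ≈ 1
Molecular formula = empirical formula = C7H9NO

C7H9NO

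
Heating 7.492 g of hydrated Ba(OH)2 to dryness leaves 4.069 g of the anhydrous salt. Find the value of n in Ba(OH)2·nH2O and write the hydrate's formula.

Ba(OH)2·8H2O

Mass of water lost = 7.492 − 4.069 = 3.423 g → 3.423 / 18.02 = 0.19 mol H2O
Molar mass of Ba(OH)2 = 171.35 g/mol → mol Ba(OH)2 = 4.069 / 171.35 = 0.02375
n = 0.19 / 0.02375 = 8.00 ≈ 8 → Ba(OH)2·8H2O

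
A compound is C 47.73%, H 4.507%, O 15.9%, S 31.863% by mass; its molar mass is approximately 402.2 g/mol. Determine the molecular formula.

Assume 100 g: 47.73 g C, 4.507 g H, 15.9 g O, 31.863 g S.
Moles — C: 47.73 / 12.01 = 3.974 mol; H: 4.507 / 1.008 = 4.471 mol; O: 15.9 / 16.00 = 0.9938 mol; S: 31.863 / 32.07 = 0.9935 mol
Smallest is S at 0.9935 mol; normalising gives C 4.000, H 4.500, O 1.000, S 1.000
Multiply by 2: C 8.00, H 9.00, O 2.00, S 2.00 → C8H9O2S2
Empirical-formula mass = 201.29 g/mol
n = 402.2 / 201.29 = 2.00 ≈ 2
Molecular formula = (C8H9O2S2)×2 = C16H18O4S4

C16H18O4S4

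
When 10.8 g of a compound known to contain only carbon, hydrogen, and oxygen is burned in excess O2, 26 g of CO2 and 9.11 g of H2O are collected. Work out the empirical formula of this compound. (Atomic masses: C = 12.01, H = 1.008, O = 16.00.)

C7H12O2

mol C = 26 / 44.01 = 0.5908; mass C = 0.5908 × 12.01 = 7.095 g
mol H = 2 × (9.11 / 18.02) = 1.011; mass H = 1.011 × 1.008 = 1.019 g
mass O = 10.8 − (8.114) = 2.686 g → mol O = 0.1679
Smallest is O at 0.1679 mol; normalising gives C 3.520, H 6.024, O 1.000
×2: C 7.04, H 12.05, O 2.00 → C7H12O2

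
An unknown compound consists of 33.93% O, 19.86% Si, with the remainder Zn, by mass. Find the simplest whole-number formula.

Assume 100 g: 33.93 g O, 19.86 g Si, 46.21 g Zn.
O: 33.93 g ÷ 16.00 g/mol = 2.121 mol
Si: 19.86 g ÷ 28.09 g/mol = 0.707 mol
Zn: 46.21 g ÷ 65.38 g/mol = 0.7068 mol
Divide by the smallest (0.7068 mol Zn): O 3.000, Si 1.000, Zn 1.000
Ratio ≈ 3:1:1, so the empirical formula is O3SiZn

O3SiZn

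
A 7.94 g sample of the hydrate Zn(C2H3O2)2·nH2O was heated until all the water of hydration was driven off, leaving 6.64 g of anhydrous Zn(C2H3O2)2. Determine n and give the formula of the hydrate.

Mass of water lost = 7.94 − 6.64 = 1.3 g → 1.3 / 18.02 = 0.07214 mol H2O
Molar mass of Zn(C2H3O2)2 = 183.47 g/mol → mol Zn(C2H3O2)2 = 6.64 / 183.47 = 0.03619
n = 0.07214 / 0.03619 = 1.99 ≈ 2 → Zn(C2H3O2)2·2H2O

Zn(C2H3O2)2·2H2O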